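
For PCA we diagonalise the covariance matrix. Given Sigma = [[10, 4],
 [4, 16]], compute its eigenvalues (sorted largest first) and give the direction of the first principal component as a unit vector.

Step 1 — characteristic polynomial of 2×2 Sigma:
  det(Sigma - λI) = λ² - trace · λ + det = 0.
  trace = 10 + 16 = 26, det = 10·16 - (4)² = 144.
Step 2 — discriminant:
  Δ = trace² - 4·det = 676 - 576 = 100.
Step 3 — eigenvalues:
  λ = (trace ± √Δ)/2 = (26 ± 10)/2,
  λ_1 = 18,  λ_2 = 8.

Step 4 — unit eigenvector for λ_1: solve (Sigma - λ_1 I)v = 0. First row:
  (10 - 18)·v_x + (4)·v_y = 0, i.e. (-8)·v_x + (4)·v_y = 0,
  so v ∝ (b, λ_1 - a) = (4, 8) = u.
  ||u|| = √((4)² + (8)²) = √(80) ≈ 8.9443,
  v_1 = u/||u|| ≈ (0.4472, 0.8944) (||v_1|| = 1).

λ_1 = 18,  λ_2 = 8;  v_1 ≈ (0.4472, 0.8944)


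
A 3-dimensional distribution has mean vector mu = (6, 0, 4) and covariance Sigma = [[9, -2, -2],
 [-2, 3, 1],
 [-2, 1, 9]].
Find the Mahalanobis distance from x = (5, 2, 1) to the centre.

Step 1 — centre the observation: (x - mu) = (-1, 2, -3).

Step 2 — invert Sigma (cofactor / det for 3×3, or solve directly):
  Sigma^{-1} = [[0.134, 0.0825, 0.0206],
 [0.0825, 0.3969, -0.0258],
 [0.0206, -0.0258, 0.1186]].

Step 3 — form the quadratic (x - mu)^T · Sigma^{-1} · (x - mu):
  Sigma^{-1} · (x - mu) = (-0.0309, 0.7887, -0.4278).
  (x - mu)^T · [Sigma^{-1} · (x - mu)] = (-1)·(-0.0309) + (2)·(0.7887) + (-3)·(-0.4278) = 2.8918.

Step 4 — take square root: d = √(2.8918) ≈ 1.7005.

d(x, mu) = √(2.8918) ≈ 1.7005


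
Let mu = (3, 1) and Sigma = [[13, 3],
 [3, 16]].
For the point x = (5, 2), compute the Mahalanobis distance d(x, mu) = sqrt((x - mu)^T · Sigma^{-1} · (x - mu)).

Step 1 — centre the observation: (x - mu) = (2, 1).

Step 2 — invert Sigma. det(Sigma) = 13·16 - (3)² = 199.
  Sigma^{-1} = (1/det) · [[d, -b], [-b, a]] = [[0.0804, -0.0151],
 [-0.0151, 0.0653]].

Step 3 — form the quadratic (x - mu)^T · Sigma^{-1} · (x - mu):
  Sigma^{-1} · (x - mu) = (0.1457, 0.0352).
  (x - mu)^T · [Sigma^{-1} · (x - mu)] = (2)·(0.1457) + (1)·(0.0352) = 0.3266.

Step 4 — take square root: d = √(0.3266) ≈ 0.5715.

d(x, mu) = √(0.3266) ≈ 0.5715


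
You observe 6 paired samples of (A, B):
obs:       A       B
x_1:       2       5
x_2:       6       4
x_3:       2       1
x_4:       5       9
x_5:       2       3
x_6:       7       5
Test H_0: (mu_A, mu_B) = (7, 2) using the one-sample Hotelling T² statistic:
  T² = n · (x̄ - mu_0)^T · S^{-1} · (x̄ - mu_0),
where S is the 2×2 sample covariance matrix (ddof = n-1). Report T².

Step 1 — sample mean vector:
  mean(A) = (2 + 6 + 2 + 5 + 2 + 7) / 6 = 24/6 = 4
  mean(B) = (5 + 4 + 1 + 9 + 3 + 5) / 6 = 27/6 = 4.5
  x̄ = (4, 4.5),  deviation x̄ - mu_0 = (4, 4.5) - (7, 2) = (-3, 2.5).

Step 2 — sample covariance matrix, S[i,j] = (1/(n-1)) · Σ_k (x_{k,i} - mean_i) · (x_{k,j} - mean_j), divisor n-1 = 5:
  S[A,A] = ((-2)·(-2) + (2)·(2) + (-2)·(-2) + (1)·(1) + (-2)·(-2) + (3)·(3)) / 5 = 26/5 = 5.2
  S[A,B] = ((-2)·(0.5) + (2)·(-0.5) + (-2)·(-3.5) + (1)·(4.5) + (-2)·(-1.5) + (3)·(0.5)) / 5 = 14/5 = 2.8
  S[B,B] = ((0.5)·(0.5) + (-0.5)·(-0.5) + (-3.5)·(-3.5) + (4.5)·(4.5) + (-1.5)·(-1.5) + (0.5)·(0.5)) / 5 = 35.5/5 = 7.1
  S = [[5.2, 2.8],
 [2.8, 7.1]].

Step 3 — invert S. det(S) = 5.2·7.1 - (2.8)² = 29.08.
  S^{-1} = (1/det) · [[d, -b], [-b, a]] = [[0.2442, -0.0963],
 [-0.0963, 0.1788]].

Step 4 — quadratic form (x̄ - mu_0)^T · S^{-1} · (x̄ - mu_0):
  S^{-1} · (x̄ - mu_0) = (-0.9732, 0.7359),
  (x̄ - mu_0)^T · [...] = (-3)·(-0.9732) + (2.5)·(0.7359) = 4.7593.

Step 5 — scale by n: T² = 6 · 4.7593 = 28.5557.

T² ≈ 28.5557


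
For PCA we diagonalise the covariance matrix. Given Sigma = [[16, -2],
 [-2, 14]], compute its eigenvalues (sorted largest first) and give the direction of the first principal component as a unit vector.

Step 1 — characteristic polynomial of 2×2 Sigma:
  det(Sigma - λI) = λ² - trace · λ + det = 0.
  trace = 16 + 14 = 30, det = 16·14 - (-2)² = 220.
Step 2 — discriminant:
  Δ = trace² - 4·det = 900 - 880 = 20.
Step 3 — eigenvalues:
  λ = (trace ± √Δ)/2 = (30 ± 4.4721)/2,
  λ_1 = 17.2361,  λ_2 = 12.7639.

Step 4 — unit eigenvector for λ_1: solve (Sigma - λ_1 I)v = 0. First row:
  (16 - 17.2361)·v_x + (-2)·v_y = 0, i.e. (-1.2361)·v_x + (-2)·v_y = 0,
  so v ∝ (b, λ_1 - a) = (-2, 1.2361); multiply by -1 so the first entry is positive: u = (2, -1.2361).
  ||u|| = √((2)² + (-1.2361)²) = √(5.5279) ≈ 2.3511,
  v_1 = u/||u|| ≈ (0.8507, -0.5257) (||v_1|| = 1).

λ_1 = 17.2361,  λ_2 = 12.7639;  v_1 ≈ (0.8507, -0.5257)


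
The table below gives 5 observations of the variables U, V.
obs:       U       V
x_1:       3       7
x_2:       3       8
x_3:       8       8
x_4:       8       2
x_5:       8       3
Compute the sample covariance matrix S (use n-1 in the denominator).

Step 1 — column means:
  mean(U) = (3 + 3 + 8 + 8 + 8) / 5 = 30/5 = 6
  mean(V) = (7 + 8 + 8 + 2 + 3) / 5 = 28/5 = 5.6

Step 2 — sample covariance S[i,j] = (1/(n-1)) · Σ_k (x_{k,i} - mean_i) · (x_{k,j} - mean_j), with n-1 = 4.
  S[U,U] = ((-3)·(-3) + (-3)·(-3) + (2)·(2) + (2)·(2) + (2)·(2)) / 4 = 30/4 = 7.5
  S[U,V] = ((-3)·(1.4) + (-3)·(2.4) + (2)·(2.4) + (2)·(-3.6) + (2)·(-2.6)) / 4 = -19/4 = -4.75
  S[V,V] = ((1.4)·(1.4) + (2.4)·(2.4) + (2.4)·(2.4) + (-3.6)·(-3.6) + (-2.6)·(-2.6)) / 4 = 33.2/4 = 8.3

S is symmetric (S[j,i] = S[i,j]). Assembling:

S = [[7.5, -4.75],
 [-4.75, 8.3]]


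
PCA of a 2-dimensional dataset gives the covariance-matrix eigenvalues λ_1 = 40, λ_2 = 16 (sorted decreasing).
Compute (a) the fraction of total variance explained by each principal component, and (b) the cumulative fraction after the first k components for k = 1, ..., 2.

Step 1 — total variance = trace(Sigma) = Σ λ_i = 40 + 16 = 56.

Step 2 — fraction explained by component i = λ_i / Σ λ:
  PC1: 40/56 = 0.7143
  PC2: 16/56 = 0.2857

Step 3 — cumulative fraction after k components = (λ_1 + ... + λ_k) / Σ λ:
  k = 1: 40/56 = 0.7143
  k = 2: (40 + 16)/56 = 56/56 = 1

Summary (fraction, with percent):

explained: PC1 0.7143 (71.43%), PC2 0.2857 (28.57%);  cumulative: 0.7143, 1


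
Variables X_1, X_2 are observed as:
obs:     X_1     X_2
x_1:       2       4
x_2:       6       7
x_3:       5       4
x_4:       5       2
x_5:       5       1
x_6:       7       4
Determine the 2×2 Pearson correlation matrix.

Step 1 — column means:
  mean(X_1) = (2 + 6 + 5 + 5 + 5 + 7) / 6 = 30/6 = 5
  mean(X_2) = (4 + 7 + 4 + 2 + 1 + 4) / 6 = 22/6 = 3.6667

Step 2 — sample variances and covariances s[i,j] = (1/(n-1)) · Σ_k (x_{k,i} - mean_i) · (x_{k,j} - mean_j), with n-1 = 5:
  s[X_1,X_1] = ((-3)·(-3) + (1)·(1) + (0)·(0) + (0)·(0) + (0)·(0) + (2)·(2)) / 5 = 14/5 = 2.8
  s[X_1,X_2] = ((-3)·(0.3333) + (1)·(3.3333) + (0)·(0.3333) + (0)·(-1.6667) + (0)·(-2.6667) + (2)·(0.3333)) / 5 = 3/5 = 0.6
  s[X_2,X_2] = ((0.3333)·(0.3333) + (3.3333)·(3.3333) + (0.3333)·(0.3333) + (-1.6667)·(-1.6667) + (-2.6667)·(-2.6667) + (0.3333)·(0.3333)) / 5 = 21.3333/5 = 4.2667
  Sample standard deviations s_i = √(s[i,i]):
  s(X_1) = √(2.8) = 1.6733
  s(X_2) = √(4.2667) = 2.0656

Step 3 — r_{ij} = s_{ij} / (s_i · s_j):
  r[X_1,X_1] = 1 (diagonal).
  r[X_1,X_2] = 0.6 / (1.6733 · 2.0656) = 0.6 / 3.4564 = 0.1736
  r[X_2,X_2] = 1 (diagonal).

R is symmetric with unit diagonal. Assembling:

R = [[1, 0.1736],
 [0.1736, 1]]


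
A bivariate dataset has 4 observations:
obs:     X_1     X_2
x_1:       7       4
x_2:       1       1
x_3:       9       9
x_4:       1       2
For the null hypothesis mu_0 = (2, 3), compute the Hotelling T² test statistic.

Step 1 — sample mean vector:
  mean(X_1) = (7 + 1 + 9 + 1) / 4 = 18/4 = 4.5
  mean(X_2) = (4 + 1 + 9 + 2) / 4 = 16/4 = 4
  x̄ = (4.5, 4),  deviation x̄ - mu_0 = (4.5, 4) - (2, 3) = (2.5, 1).

Step 2 — sample covariance matrix, S[i,j] = (1/(n-1)) · Σ_k (x_{k,i} - mean_i) · (x_{k,j} - mean_j), divisor n-1 = 3:
  S[X_1,X_1] = ((2.5)·(2.5) + (-3.5)·(-3.5) + (4.5)·(4.5) + (-3.5)·(-3.5)) / 3 = 51/3 = 17
  S[X_1,X_2] = ((2.5)·(0) + (-3.5)·(-3) + (4.5)·(5) + (-3.5)·(-2)) / 3 = 40/3 = 13.3333
  S[X_2,X_2] = ((0)·(0) + (-3)·(-3) + (5)·(5) + (-2)·(-2)) / 3 = 38/3 = 12.6667
  S = [[17, 13.3333],
 [13.3333, 12.6667]].

Step 3 — invert S. det(S) = 17·12.6667 - (13.3333)² = 37.5556.
  S^{-1} = (1/det) · [[d, -b], [-b, a]] = [[0.3373, -0.355],
 [-0.355, 0.4527]].

Step 4 — quadratic form (x̄ - mu_0)^T · S^{-1} · (x̄ - mu_0):
  S^{-1} · (x̄ - mu_0) = (0.4882, -0.4349),
  (x̄ - mu_0)^T · [...] = (2.5)·(0.4882) + (1)·(-0.4349) = 0.7855.

Step 5 — scale by n: T² = 4 · 0.7855 = 3.142.

T² ≈ 3.142


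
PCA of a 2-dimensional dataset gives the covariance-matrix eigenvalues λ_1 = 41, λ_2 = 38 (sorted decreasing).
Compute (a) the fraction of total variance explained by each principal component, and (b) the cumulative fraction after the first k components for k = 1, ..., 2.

Step 1 — total variance = trace(Sigma) = Σ λ_i = 41 + 38 = 79.

Step 2 — fraction explained by component i = λ_i / Σ λ:
  PC1: 41/79 = 0.519
  PC2: 38/79 = 0.481

Step 3 — cumulative fraction after k components = (λ_1 + ... + λ_k) / Σ λ:
  k = 1: 41/79 = 0.519
  k = 2: (41 + 38)/79 = 79/79 = 1

Summary (fraction, with percent):

explained: PC1 0.519 (51.9%), PC2 0.481 (48.1%);  cumulative: 0.519, 1


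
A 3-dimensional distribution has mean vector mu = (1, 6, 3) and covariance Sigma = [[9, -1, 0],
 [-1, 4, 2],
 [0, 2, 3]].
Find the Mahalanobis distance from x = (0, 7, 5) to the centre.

Step 1 — centre the observation: (x - mu) = (-1, 1, 2).

Step 2 — invert Sigma (cofactor / det for 3×3, or solve directly):
  Sigma^{-1} = [[0.1159, 0.0435, -0.029],
 [0.0435, 0.3913, -0.2609],
 [-0.029, -0.2609, 0.5072]].

Step 3 — form the quadratic (x - mu)^T · Sigma^{-1} · (x - mu):
  Sigma^{-1} · (x - mu) = (-0.1304, -0.1739, 0.7826).
  (x - mu)^T · [Sigma^{-1} · (x - mu)] = (-1)·(-0.1304) + (1)·(-0.1739) + (2)·(0.7826) = 1.5217.

Step 4 — take square root: d = √(1.5217) ≈ 1.2336.

d(x, mu) = √(1.5217) ≈ 1.2336


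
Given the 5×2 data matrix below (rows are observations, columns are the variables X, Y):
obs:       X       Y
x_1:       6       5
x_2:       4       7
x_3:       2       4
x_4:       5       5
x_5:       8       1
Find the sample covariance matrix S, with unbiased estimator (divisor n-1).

Step 1 — column means:
  mean(X) = (6 + 4 + 2 + 5 + 8) / 5 = 25/5 = 5
  mean(Y) = (5 + 7 + 4 + 5 + 1) / 5 = 22/5 = 4.4

Step 2 — sample covariance S[i,j] = (1/(n-1)) · Σ_k (x_{k,i} - mean_i) · (x_{k,j} - mean_j), with n-1 = 4.
  S[X,X] = ((1)·(1) + (-1)·(-1) + (-3)·(-3) + (0)·(0) + (3)·(3)) / 4 = 20/4 = 5
  S[X,Y] = ((1)·(0.6) + (-1)·(2.6) + (-3)·(-0.4) + (0)·(0.6) + (3)·(-3.4)) / 4 = -11/4 = -2.75
  S[Y,Y] = ((0.6)·(0.6) + (2.6)·(2.6) + (-0.4)·(-0.4) + (0.6)·(0.6) + (-3.4)·(-3.4)) / 4 = 19.2/4 = 4.8

S is symmetric (S[j,i] = S[i,j]). Assembling:

S = [[5, -2.75],
 [-2.75, 4.8]]


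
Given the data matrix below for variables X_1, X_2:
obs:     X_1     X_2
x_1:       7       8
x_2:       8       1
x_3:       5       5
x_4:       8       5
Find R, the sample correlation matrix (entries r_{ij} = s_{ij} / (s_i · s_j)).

Step 1 — column means:
  mean(X_1) = (7 + 8 + 5 + 8) / 4 = 28/4 = 7
  mean(X_2) = (8 + 1 + 5 + 5) / 4 = 19/4 = 4.75

Step 2 — sample variances and covariances s[i,j] = (1/(n-1)) · Σ_k (x_{k,i} - mean_i) · (x_{k,j} - mean_j), with n-1 = 3:
  s[X_1,X_1] = ((0)·(0) + (1)·(1) + (-2)·(-2) + (1)·(1)) / 3 = 6/3 = 2
  s[X_1,X_2] = ((0)·(3.25) + (1)·(-3.75) + (-2)·(0.25) + (1)·(0.25)) / 3 = -4/3 = -1.3333
  s[X_2,X_2] = ((3.25)·(3.25) + (-3.75)·(-3.75) + (0.25)·(0.25) + (0.25)·(0.25)) / 3 = 24.75/3 = 8.25
  Sample standard deviations s_i = √(s[i,i]):
  s(X_1) = √(2) = 1.4142
  s(X_2) = √(8.25) = 2.8723

Step 3 — r_{ij} = s_{ij} / (s_i · s_j):
  r[X_1,X_1] = 1 (diagonal).
  r[X_1,X_2] = -1.3333 / (1.4142 · 2.8723) = -1.3333 / 4.062 = -0.3282
  r[X_2,X_2] = 1 (diagonal).

R is symmetric with unit diagonal. Assembling:

R = [[1, -0.3282],
 [-0.3282, 1]]


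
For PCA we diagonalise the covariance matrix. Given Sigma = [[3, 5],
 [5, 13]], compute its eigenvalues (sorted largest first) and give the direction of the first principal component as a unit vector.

Step 1 — characteristic polynomial of 2×2 Sigma:
  det(Sigma - λI) = λ² - trace · λ + det = 0.
  trace = 3 + 13 = 16, det = 3·13 - (5)² = 14.
Step 2 — discriminant:
  Δ = trace² - 4·det = 256 - 56 = 200.
Step 3 — eigenvalues:
  λ = (trace ± √Δ)/2 = (16 ± 14.1421)/2,
  λ_1 = 15.0711,  λ_2 = 0.9289.

Step 4 — unit eigenvector for λ_1: solve (Sigma - λ_1 I)v = 0. First row:
  (3 - 15.0711)·v_x + (5)·v_y = 0, i.e. (-12.0711)·v_x + (5)·v_y = 0,
  so v ∝ (b, λ_1 - a) = (5, 12.0711) = u.
  ||u|| = √((5)² + (12.0711)²) = √(170.7107) ≈ 13.0656,
  v_1 = u/||u|| ≈ (0.3827, 0.9239) (||v_1|| = 1).

λ_1 = 15.0711,  λ_2 = 0.9289;  v_1 ≈ (0.3827, 0.9239)


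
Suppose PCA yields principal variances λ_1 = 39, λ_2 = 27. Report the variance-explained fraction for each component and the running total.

Step 1 — total variance = trace(Sigma) = Σ λ_i = 39 + 27 = 66.

Step 2 — fraction explained by component i = λ_i / Σ λ:
  PC1: 39/66 = 0.5909
  PC2: 27/66 = 0.4091

Step 3 — cumulative fraction after k components = (λ_1 + ... + λ_k) / Σ λ:
  k = 1: 39/66 = 0.5909
  k = 2: (39 + 27)/66 = 66/66 = 1

Summary (fraction, with percent):

explained: PC1 0.5909 (59.09%), PC2 0.4091 (40.91%);  cumulative: 0.5909, 1


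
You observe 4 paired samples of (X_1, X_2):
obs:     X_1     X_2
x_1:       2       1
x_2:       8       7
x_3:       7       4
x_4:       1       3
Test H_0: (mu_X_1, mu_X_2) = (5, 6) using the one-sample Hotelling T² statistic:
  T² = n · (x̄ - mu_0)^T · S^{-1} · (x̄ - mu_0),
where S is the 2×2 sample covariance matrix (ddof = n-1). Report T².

Step 1 — sample mean vector:
  mean(X_1) = (2 + 8 + 7 + 1) / 4 = 18/4 = 4.5
  mean(X_2) = (1 + 7 + 4 + 3) / 4 = 15/4 = 3.75
  x̄ = (4.5, 3.75),  deviation x̄ - mu_0 = (4.5, 3.75) - (5, 6) = (-0.5, -2.25).

Step 2 — sample covariance matrix, S[i,j] = (1/(n-1)) · Σ_k (x_{k,i} - mean_i) · (x_{k,j} - mean_j), divisor n-1 = 3:
  S[X_1,X_1] = ((-2.5)·(-2.5) + (3.5)·(3.5) + (2.5)·(2.5) + (-3.5)·(-3.5)) / 3 = 37/3 = 12.3333
  S[X_1,X_2] = ((-2.5)·(-2.75) + (3.5)·(3.25) + (2.5)·(0.25) + (-3.5)·(-0.75)) / 3 = 21.5/3 = 7.1667
  S[X_2,X_2] = ((-2.75)·(-2.75) + (3.25)·(3.25) + (0.25)·(0.25) + (-0.75)·(-0.75)) / 3 = 18.75/3 = 6.25
  S = [[12.3333, 7.1667],
 [7.1667, 6.25]].

Step 3 — invert S. det(S) = 12.3333·6.25 - (7.1667)² = 25.7222.
  S^{-1} = (1/det) · [[d, -b], [-b, a]] = [[0.243, -0.2786],
 [-0.2786, 0.4795]].

Step 4 — quadratic form (x̄ - mu_0)^T · S^{-1} · (x̄ - mu_0):
  S^{-1} · (x̄ - mu_0) = (0.5054, -0.9395),
  (x̄ - mu_0)^T · [...] = (-0.5)·(0.5054) + (-2.25)·(-0.9395) = 1.8612.

Step 5 — scale by n: T² = 4 · 1.8612 = 7.4449.

T² ≈ 7.4449


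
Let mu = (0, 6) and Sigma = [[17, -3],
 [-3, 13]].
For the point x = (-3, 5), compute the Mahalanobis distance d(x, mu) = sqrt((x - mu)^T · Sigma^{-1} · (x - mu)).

Step 1 — centre the observation: (x - mu) = (-3, -1).

Step 2 — invert Sigma. det(Sigma) = 17·13 - (-3)² = 212.
  Sigma^{-1} = (1/det) · [[d, -b], [-b, a]] = [[0.0613, 0.0142],
 [0.0142, 0.0802]].

Step 3 — form the quadratic (x - mu)^T · Sigma^{-1} · (x - mu):
  Sigma^{-1} · (x - mu) = (-0.1981, -0.1226).
  (x - mu)^T · [Sigma^{-1} · (x - mu)] = (-3)·(-0.1981) + (-1)·(-0.1226) = 0.717.

Step 4 — take square root: d = √(0.717) ≈ 0.8467.

d(x, mu) = √(0.717) ≈ 0.8467


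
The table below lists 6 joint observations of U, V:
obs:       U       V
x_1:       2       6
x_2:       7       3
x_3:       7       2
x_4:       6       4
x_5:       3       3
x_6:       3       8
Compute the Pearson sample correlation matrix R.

Step 1 — column means:
  mean(U) = (2 + 7 + 7 + 6 + 3 + 3) / 6 = 28/6 = 4.6667
  mean(V) = (6 + 3 + 2 + 4 + 3 + 8) / 6 = 26/6 = 4.3333

Step 2 — sample variances and covariances s[i,j] = (1/(n-1)) · Σ_k (x_{k,i} - mean_i) · (x_{k,j} - mean_j), with n-1 = 5:
  s[U,U] = ((-2.6667)·(-2.6667) + (2.3333)·(2.3333) + (2.3333)·(2.3333) + (1.3333)·(1.3333) + (-1.6667)·(-1.6667) + (-1.6667)·(-1.6667)) / 5 = 25.3333/5 = 5.0667
  s[U,V] = ((-2.6667)·(1.6667) + (2.3333)·(-1.3333) + (2.3333)·(-2.3333) + (1.3333)·(-0.3333) + (-1.6667)·(-1.3333) + (-1.6667)·(3.6667)) / 5 = -17.3333/5 = -3.4667
  s[V,V] = ((1.6667)·(1.6667) + (-1.3333)·(-1.3333) + (-2.3333)·(-2.3333) + (-0.3333)·(-0.3333) + (-1.3333)·(-1.3333) + (3.6667)·(3.6667)) / 5 = 25.3333/5 = 5.0667
  Sample standard deviations s_i = √(s[i,i]):
  s(U) = √(5.0667) = 2.2509
  s(V) = √(5.0667) = 2.2509

Step 3 — r_{ij} = s_{ij} / (s_i · s_j):
  r[U,U] = 1 (diagonal).
  r[U,V] = -3.4667 / (2.2509 · 2.2509) = -3.4667 / 5.0667 = -0.6842
  r[V,V] = 1 (diagonal).

R is symmetric with unit diagonal. Assembling:

R = [[1, -0.6842],
 [-0.6842, 1]]


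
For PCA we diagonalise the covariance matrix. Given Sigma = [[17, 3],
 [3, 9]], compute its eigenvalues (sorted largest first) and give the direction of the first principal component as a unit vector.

Step 1 — characteristic polynomial of 2×2 Sigma:
  det(Sigma - λI) = λ² - trace · λ + det = 0.
  trace = 17 + 9 = 26, det = 17·9 - (3)² = 144.
Step 2 — discriminant:
  Δ = trace² - 4·det = 676 - 576 = 100.
Step 3 — eigenvalues:
  λ = (trace ± √Δ)/2 = (26 ± 10)/2,
  λ_1 = 18,  λ_2 = 8.

Step 4 — unit eigenvector for λ_1: solve (Sigma - λ_1 I)v = 0. First row:
  (17 - 18)·v_x + (3)·v_y = 0, i.e. (-1)·v_x + (3)·v_y = 0,
  so v ∝ (b, λ_1 - a) = (3, 1) = u.
  ||u|| = √((3)² + (1)²) = √(10) ≈ 3.1623,
  v_1 = u/||u|| ≈ (0.9487, 0.3162) (||v_1|| = 1).

λ_1 = 18,  λ_2 = 8;  v_1 ≈ (0.9487, 0.3162)


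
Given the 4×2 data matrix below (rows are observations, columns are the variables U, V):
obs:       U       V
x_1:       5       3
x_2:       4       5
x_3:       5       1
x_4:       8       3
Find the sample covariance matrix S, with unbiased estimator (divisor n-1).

Step 1 — column means:
  mean(U) = (5 + 4 + 5 + 8) / 4 = 22/4 = 5.5
  mean(V) = (3 + 5 + 1 + 3) / 4 = 12/4 = 3

Step 2 — sample covariance S[i,j] = (1/(n-1)) · Σ_k (x_{k,i} - mean_i) · (x_{k,j} - mean_j), with n-1 = 3.
  S[U,U] = ((-0.5)·(-0.5) + (-1.5)·(-1.5) + (-0.5)·(-0.5) + (2.5)·(2.5)) / 3 = 9/3 = 3
  S[U,V] = ((-0.5)·(0) + (-1.5)·(2) + (-0.5)·(-2) + (2.5)·(0)) / 3 = -2/3 = -0.6667
  S[V,V] = ((0)·(0) + (2)·(2) + (-2)·(-2) + (0)·(0)) / 3 = 8/3 = 2.6667

S is symmetric (S[j,i] = S[i,j]). Assembling:

S = [[3, -0.6667],
 [-0.6667, 2.6667]]


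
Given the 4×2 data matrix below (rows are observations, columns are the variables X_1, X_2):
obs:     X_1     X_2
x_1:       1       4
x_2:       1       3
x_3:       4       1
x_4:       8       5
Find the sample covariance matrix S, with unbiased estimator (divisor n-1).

Step 1 — column means:
  mean(X_1) = (1 + 1 + 4 + 8) / 4 = 14/4 = 3.5
  mean(X_2) = (4 + 3 + 1 + 5) / 4 = 13/4 = 3.25

Step 2 — sample covariance S[i,j] = (1/(n-1)) · Σ_k (x_{k,i} - mean_i) · (x_{k,j} - mean_j), with n-1 = 3.
  S[X_1,X_1] = ((-2.5)·(-2.5) + (-2.5)·(-2.5) + (0.5)·(0.5) + (4.5)·(4.5)) / 3 = 33/3 = 11
  S[X_1,X_2] = ((-2.5)·(0.75) + (-2.5)·(-0.25) + (0.5)·(-2.25) + (4.5)·(1.75)) / 3 = 5.5/3 = 1.8333
  S[X_2,X_2] = ((0.75)·(0.75) + (-0.25)·(-0.25) + (-2.25)·(-2.25) + (1.75)·(1.75)) / 3 = 8.75/3 = 2.9167

S is symmetric (S[j,i] = S[i,j]). Assembling:

S = [[11, 1.8333],
 [1.8333, 2.9167]]


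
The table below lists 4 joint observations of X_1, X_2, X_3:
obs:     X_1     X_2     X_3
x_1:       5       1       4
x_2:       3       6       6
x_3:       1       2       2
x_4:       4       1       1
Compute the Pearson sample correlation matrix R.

Step 1 — column means:
  mean(X_1) = (5 + 3 + 1 + 4) / 4 = 13/4 = 3.25
  mean(X_2) = (1 + 6 + 2 + 1) / 4 = 10/4 = 2.5
  mean(X_3) = (4 + 6 + 2 + 1) / 4 = 13/4 = 3.25

Step 2 — sample variances and covariances s[i,j] = (1/(n-1)) · Σ_k (x_{k,i} - mean_i) · (x_{k,j} - mean_j), with n-1 = 3:
  s[X_1,X_1] = ((1.75)·(1.75) + (-0.25)·(-0.25) + (-2.25)·(-2.25) + (0.75)·(0.75)) / 3 = 8.75/3 = 2.9167
  s[X_1,X_2] = ((1.75)·(-1.5) + (-0.25)·(3.5) + (-2.25)·(-0.5) + (0.75)·(-1.5)) / 3 = -3.5/3 = -1.1667
  s[X_1,X_3] = ((1.75)·(0.75) + (-0.25)·(2.75) + (-2.25)·(-1.25) + (0.75)·(-2.25)) / 3 = 1.75/3 = 0.5833
  s[X_2,X_2] = ((-1.5)·(-1.5) + (3.5)·(3.5) + (-0.5)·(-0.5) + (-1.5)·(-1.5)) / 3 = 17/3 = 5.6667
  s[X_2,X_3] = ((-1.5)·(0.75) + (3.5)·(2.75) + (-0.5)·(-1.25) + (-1.5)·(-2.25)) / 3 = 12.5/3 = 4.1667
  s[X_3,X_3] = ((0.75)·(0.75) + (2.75)·(2.75) + (-1.25)·(-1.25) + (-2.25)·(-2.25)) / 3 = 14.75/3 = 4.9167
  Sample standard deviations s_i = √(s[i,i]):
  s(X_1) = √(2.9167) = 1.7078
  s(X_2) = √(5.6667) = 2.3805
  s(X_3) = √(4.9167) = 2.2174

Step 3 — r_{ij} = s_{ij} / (s_i · s_j):
  r[X_1,X_1] = 1 (diagonal).
  r[X_1,X_2] = -1.1667 / (1.7078 · 2.3805) = -1.1667 / 4.0654 = -0.287
  r[X_1,X_3] = 0.5833 / (1.7078 · 2.2174) = 0.5833 / 3.7869 = 0.154
  r[X_2,X_2] = 1 (diagonal).
  r[X_2,X_3] = 4.1667 / (2.3805 · 2.2174) = 4.1667 / 5.2784 = 0.7894
  r[X_3,X_3] = 1 (diagonal).

R is symmetric with unit diagonal. Assembling:

R = [[1, -0.287, 0.154],
 [-0.287, 1, 0.7894],
 [0.154, 0.7894, 1]]


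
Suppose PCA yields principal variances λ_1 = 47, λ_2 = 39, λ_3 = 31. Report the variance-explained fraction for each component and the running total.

Step 1 — total variance = trace(Sigma) = Σ λ_i = 47 + 39 + 31 = 117.

Step 2 — fraction explained by component i = λ_i / Σ λ:
  PC1: 47/117 = 0.4017
  PC2: 39/117 = 0.3333
  PC3: 31/117 = 0.265

Step 3 — cumulative fraction after k components = (λ_1 + ... + λ_k) / Σ λ:
  k = 1: 47/117 = 0.4017
  k = 2: (47 + 39)/117 = 86/117 = 0.735
  k = 3: (47 + 39 + 31)/117 = 117/117 = 1

Summary (fraction, with percent):

explained: PC1 0.4017 (40.17%), PC2 0.3333 (33.33%), PC3 0.265 (26.5%);  cumulative: 0.4017, 0.735, 1


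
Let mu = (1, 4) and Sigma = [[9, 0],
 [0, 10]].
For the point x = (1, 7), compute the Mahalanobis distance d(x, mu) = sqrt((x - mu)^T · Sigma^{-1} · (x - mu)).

Step 1 — centre the observation: (x - mu) = (0, 3).

Step 2 — invert Sigma. det(Sigma) = 9·10 - (0)² = 90.
  Sigma^{-1} = (1/det) · [[d, -b], [-b, a]] = [[0.1111, 0],
 [0, 0.1]].

Step 3 — form the quadratic (x - mu)^T · Sigma^{-1} · (x - mu):
  Sigma^{-1} · (x - mu) = (0, 0.3).
  (x - mu)^T · [Sigma^{-1} · (x - mu)] = (0)·(0) + (3)·(0.3) = 0.9.

Step 4 — take square root: d = √(0.9) ≈ 0.9487.

d(x, mu) = √(0.9) ≈ 0.9487


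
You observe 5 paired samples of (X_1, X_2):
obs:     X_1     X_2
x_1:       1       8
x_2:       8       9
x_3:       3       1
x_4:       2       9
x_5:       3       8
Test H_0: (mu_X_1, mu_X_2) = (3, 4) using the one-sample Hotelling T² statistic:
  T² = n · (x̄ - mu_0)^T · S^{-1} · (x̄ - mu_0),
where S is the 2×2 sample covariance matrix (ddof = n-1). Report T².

Step 1 — sample mean vector:
  mean(X_1) = (1 + 8 + 3 + 2 + 3) / 5 = 17/5 = 3.4
  mean(X_2) = (8 + 9 + 1 + 9 + 8) / 5 = 35/5 = 7
  x̄ = (3.4, 7),  deviation x̄ - mu_0 = (3.4, 7) - (3, 4) = (0.4, 3).

Step 2 — sample covariance matrix, S[i,j] = (1/(n-1)) · Σ_k (x_{k,i} - mean_i) · (x_{k,j} - mean_j), divisor n-1 = 4:
  S[X_1,X_1] = ((-2.4)·(-2.4) + (4.6)·(4.6) + (-0.4)·(-0.4) + (-1.4)·(-1.4) + (-0.4)·(-0.4)) / 4 = 29.2/4 = 7.3
  S[X_1,X_2] = ((-2.4)·(1) + (4.6)·(2) + (-0.4)·(-6) + (-1.4)·(2) + (-0.4)·(1)) / 4 = 6/4 = 1.5
  S[X_2,X_2] = ((1)·(1) + (2)·(2) + (-6)·(-6) + (2)·(2) + (1)·(1)) / 4 = 46/4 = 11.5
  S = [[7.3, 1.5],
 [1.5, 11.5]].

Step 3 — invert S. det(S) = 7.3·11.5 - (1.5)² = 81.7.
  S^{-1} = (1/det) · [[d, -b], [-b, a]] = [[0.1408, -0.0184],
 [-0.0184, 0.0894]].

Step 4 — quadratic form (x̄ - mu_0)^T · S^{-1} · (x̄ - mu_0):
  S^{-1} · (x̄ - mu_0) = (0.0012, 0.2607),
  (x̄ - mu_0)^T · [...] = (0.4)·(0.0012) + (3)·(0.2607) = 0.7826.

Step 5 — scale by n: T² = 5 · 0.7826 = 3.9131.

T² ≈ 3.9131


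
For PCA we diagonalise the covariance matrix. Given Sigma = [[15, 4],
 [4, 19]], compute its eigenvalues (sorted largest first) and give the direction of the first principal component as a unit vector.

Step 1 — characteristic polynomial of 2×2 Sigma:
  det(Sigma - λI) = λ² - trace · λ + det = 0.
  trace = 15 + 19 = 34, det = 15·19 - (4)² = 269.
Step 2 — discriminant:
  Δ = trace² - 4·det = 1156 - 1076 = 80.
Step 3 — eigenvalues:
  λ = (trace ± √Δ)/2 = (34 ± 8.9443)/2,
  λ_1 = 21.4721,  λ_2 = 12.5279.

Step 4 — unit eigenvector for λ_1: solve (Sigma - λ_1 I)v = 0. First row:
  (15 - 21.4721)·v_x + (4)·v_y = 0, i.e. (-6.4721)·v_x + (4)·v_y = 0,
  so v ∝ (b, λ_1 - a) = (4, 6.4721) = u.
  ||u|| = √((4)² + (6.4721)²) = √(57.8885) ≈ 7.6085,
  v_1 = u/||u|| ≈ (0.5257, 0.8507) (||v_1|| = 1).

λ_1 = 21.4721,  λ_2 = 12.5279;  v_1 ≈ (0.5257, 0.8507)


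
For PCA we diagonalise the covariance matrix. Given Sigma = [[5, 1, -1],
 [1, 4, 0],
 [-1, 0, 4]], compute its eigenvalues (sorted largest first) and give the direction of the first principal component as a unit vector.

Step 1 — characteristic polynomial p(λ) = det(λI - Sigma) = λ³ - tr·λ² + c_1·λ - det, where tr = trace, c_1 = sum of the principal 2×2 minors, det = det(Sigma):
  tr = 5 + 4 + 4 = 13,
  c_1 = (5·4 - (1)²) + (5·4 - (-1)²) + (4·4 - (0)²) = 19 + 19 + 16 = 54,
  det = 5·(4·4 - (0)²) - (1)·((1)·4 - (0)·(-1)) + (-1)·((1)·(0) - 4·(-1)) = 5·(16) - (1)·(4) + (-1)·(4) = 72.
  So p(λ) = λ³ - 13λ² + 54λ - 72.
Step 2 — look for an integer root (rational root theorem: any rational root is an integer divisor of 72). Testing λ = 3:
  p(3) = 27 - 117 + 162 - 72 = 0  ✓
  Dividing out (λ - 3): p(λ) = (λ - 3)(λ² - 10λ + 24).
Step 3 — remaining eigenvalues from the quadratic λ² - 10λ + 24 = 0:
  Δ = 10² - 4·24 = 100 - 96 = 4,  λ = (10 ± √4)/2 = (10 ± 2)/2 = 6 or 4.
  Sorted: λ_1 = 6,  λ_2 = 4,  λ_3 = 3  (check: sum = 13 = tr ✓).

Step 4 — unit eigenvector for λ_1 = 6: v spans the null space of (Sigma - λ_1 I), whose rows are
  r_1 = (-1, 1, -1),  r_2 = (1, -2, 0),  r_3 = (-1, 0, -2).
  v is orthogonal to every row, so take v ∝ r_1 × r_2 = ((1)·(0) - (-1)·(-2), (-1)·(1) - (-1)·(0), (-1)·(-2) - (1)·(1)) = (-2, -1, 1).
  Rescale (multiply by -1 so the first nonzero entry is positive): u = (2, 1, -1).
  ||u|| = √((2)² + (1)² + (-1)²) = √(6) ≈ 2.4495,  v_1 = u/||u|| ≈ (0.8165, 0.4082, -0.4082) (||v_1|| = 1).

λ_1 = 6,  λ_2 = 4,  λ_3 = 3;  v_1 ≈ (0.8165, 0.4082, -0.4082)


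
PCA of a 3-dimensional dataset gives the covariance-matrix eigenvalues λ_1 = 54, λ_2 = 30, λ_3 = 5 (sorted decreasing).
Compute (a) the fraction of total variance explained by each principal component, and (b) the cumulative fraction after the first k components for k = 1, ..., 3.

Step 1 — total variance = trace(Sigma) = Σ λ_i = 54 + 30 + 5 = 89.

Step 2 — fraction explained by component i = λ_i / Σ λ:
  PC1: 54/89 = 0.6067
  PC2: 30/89 = 0.3371
  PC3: 5/89 = 0.0562

Step 3 — cumulative fraction after k components = (λ_1 + ... + λ_k) / Σ λ:
  k = 1: 54/89 = 0.6067
  k = 2: (54 + 30)/89 = 84/89 = 0.9438
  k = 3: (54 + 30 + 5)/89 = 89/89 = 1

Summary (fraction, with percent):

explained: PC1 0.6067 (60.67%), PC2 0.3371 (33.71%), PC3 0.0562 (5.62%);  cumulative: 0.6067, 0.9438, 1


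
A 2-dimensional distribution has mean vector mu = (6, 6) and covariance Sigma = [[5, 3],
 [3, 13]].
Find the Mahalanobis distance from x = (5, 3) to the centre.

Step 1 — centre the observation: (x - mu) = (-1, -3).

Step 2 — invert Sigma. det(Sigma) = 5·13 - (3)² = 56.
  Sigma^{-1} = (1/det) · [[d, -b], [-b, a]] = [[0.2321, -0.0536],
 [-0.0536, 0.0893]].

Step 3 — form the quadratic (x - mu)^T · Sigma^{-1} · (x - mu):
  Sigma^{-1} · (x - mu) = (-0.0714, -0.2143).
  (x - mu)^T · [Sigma^{-1} · (x - mu)] = (-1)·(-0.0714) + (-3)·(-0.2143) = 0.7143.

Step 4 — take square root: d = √(0.7143) ≈ 0.8452.

d(x, mu) = √(0.7143) ≈ 0.8452


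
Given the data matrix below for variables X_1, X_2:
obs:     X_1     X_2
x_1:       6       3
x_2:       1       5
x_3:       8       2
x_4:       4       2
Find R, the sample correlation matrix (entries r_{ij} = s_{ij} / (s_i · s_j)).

Step 1 — column means:
  mean(X_1) = (6 + 1 + 8 + 4) / 4 = 19/4 = 4.75
  mean(X_2) = (3 + 5 + 2 + 2) / 4 = 12/4 = 3

Step 2 — sample variances and covariances s[i,j] = (1/(n-1)) · Σ_k (x_{k,i} - mean_i) · (x_{k,j} - mean_j), with n-1 = 3:
  s[X_1,X_1] = ((1.25)·(1.25) + (-3.75)·(-3.75) + (3.25)·(3.25) + (-0.75)·(-0.75)) / 3 = 26.75/3 = 8.9167
  s[X_1,X_2] = ((1.25)·(0) + (-3.75)·(2) + (3.25)·(-1) + (-0.75)·(-1)) / 3 = -10/3 = -3.3333
  s[X_2,X_2] = ((0)·(0) + (2)·(2) + (-1)·(-1) + (-1)·(-1)) / 3 = 6/3 = 2
  Sample standard deviations s_i = √(s[i,i]):
  s(X_1) = √(8.9167) = 2.9861
  s(X_2) = √(2) = 1.4142

Step 3 — r_{ij} = s_{ij} / (s_i · s_j):
  r[X_1,X_1] = 1 (diagonal).
  r[X_1,X_2] = -3.3333 / (2.9861 · 1.4142) = -3.3333 / 4.223 = -0.7893
  r[X_2,X_2] = 1 (diagonal).

R is symmetric with unit diagonal. Assembling:

R = [[1, -0.7893],
 [-0.7893, 1]]


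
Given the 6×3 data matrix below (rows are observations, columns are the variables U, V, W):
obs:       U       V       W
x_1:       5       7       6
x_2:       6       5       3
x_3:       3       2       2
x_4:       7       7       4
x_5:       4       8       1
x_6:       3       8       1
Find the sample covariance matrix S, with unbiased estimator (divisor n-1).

Step 1 — column means:
  mean(U) = (5 + 6 + 3 + 7 + 4 + 3) / 6 = 28/6 = 4.6667
  mean(V) = (7 + 5 + 2 + 7 + 8 + 8) / 6 = 37/6 = 6.1667
  mean(W) = (6 + 3 + 2 + 4 + 1 + 1) / 6 = 17/6 = 2.8333

Step 2 — sample covariance S[i,j] = (1/(n-1)) · Σ_k (x_{k,i} - mean_i) · (x_{k,j} - mean_j), with n-1 = 5.
  S[U,U] = ((0.3333)·(0.3333) + (1.3333)·(1.3333) + (-1.6667)·(-1.6667) + (2.3333)·(2.3333) + (-0.6667)·(-0.6667) + (-1.6667)·(-1.6667)) / 5 = 13.3333/5 = 2.6667
  S[U,V] = ((0.3333)·(0.8333) + (1.3333)·(-1.1667) + (-1.6667)·(-4.1667) + (2.3333)·(0.8333) + (-0.6667)·(1.8333) + (-1.6667)·(1.8333)) / 5 = 3.3333/5 = 0.6667
  S[U,W] = ((0.3333)·(3.1667) + (1.3333)·(0.1667) + (-1.6667)·(-0.8333) + (2.3333)·(1.1667) + (-0.6667)·(-1.8333) + (-1.6667)·(-1.8333)) / 5 = 9.6667/5 = 1.9333
  S[V,V] = ((0.8333)·(0.8333) + (-1.1667)·(-1.1667) + (-4.1667)·(-4.1667) + (0.8333)·(0.8333) + (1.8333)·(1.8333) + (1.8333)·(1.8333)) / 5 = 26.8333/5 = 5.3667
  S[V,W] = ((0.8333)·(3.1667) + (-1.1667)·(0.1667) + (-4.1667)·(-0.8333) + (0.8333)·(1.1667) + (1.8333)·(-1.8333) + (1.8333)·(-1.8333)) / 5 = 0.1667/5 = 0.0333
  S[W,W] = ((3.1667)·(3.1667) + (0.1667)·(0.1667) + (-0.8333)·(-0.8333) + (1.1667)·(1.1667) + (-1.8333)·(-1.8333) + (-1.8333)·(-1.8333)) / 5 = 18.8333/5 = 3.7667

S is symmetric (S[j,i] = S[i,j]). Assembling:

S = [[2.6667, 0.6667, 1.9333],
 [0.6667, 5.3667, 0.0333],
 [1.9333, 0.0333, 3.7667]]


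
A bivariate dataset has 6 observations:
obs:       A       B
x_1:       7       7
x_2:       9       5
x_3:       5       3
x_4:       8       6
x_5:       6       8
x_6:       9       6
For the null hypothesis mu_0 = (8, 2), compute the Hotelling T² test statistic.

Step 1 — sample mean vector:
  mean(A) = (7 + 9 + 5 + 8 + 6 + 9) / 6 = 44/6 = 7.3333
  mean(B) = (7 + 5 + 3 + 6 + 8 + 6) / 6 = 35/6 = 5.8333
  x̄ = (7.3333, 5.8333),  deviation x̄ - mu_0 = (7.3333, 5.8333) - (8, 2) = (-0.6667, 3.8333).

Step 2 — sample covariance matrix, S[i,j] = (1/(n-1)) · Σ_k (x_{k,i} - mean_i) · (x_{k,j} - mean_j), divisor n-1 = 5:
  S[A,A] = ((-0.3333)·(-0.3333) + (1.6667)·(1.6667) + (-2.3333)·(-2.3333) + (0.6667)·(0.6667) + (-1.3333)·(-1.3333) + (1.6667)·(1.6667)) / 5 = 13.3333/5 = 2.6667
  S[A,B] = ((-0.3333)·(1.1667) + (1.6667)·(-0.8333) + (-2.3333)·(-2.8333) + (0.6667)·(0.1667) + (-1.3333)·(2.1667) + (1.6667)·(0.1667)) / 5 = 2.3333/5 = 0.4667
  S[B,B] = ((1.1667)·(1.1667) + (-0.8333)·(-0.8333) + (-2.8333)·(-2.8333) + (0.1667)·(0.1667) + (2.1667)·(2.1667) + (0.1667)·(0.1667)) / 5 = 14.8333/5 = 2.9667
  S = [[2.6667, 0.4667],
 [0.4667, 2.9667]].

Step 3 — invert S. det(S) = 2.6667·2.9667 - (0.4667)² = 7.6933.
  S^{-1} = (1/det) · [[d, -b], [-b, a]] = [[0.3856, -0.0607],
 [-0.0607, 0.3466]].

Step 4 — quadratic form (x̄ - mu_0)^T · S^{-1} · (x̄ - mu_0):
  S^{-1} · (x̄ - mu_0) = (-0.4896, 1.3692),
  (x̄ - mu_0)^T · [...] = (-0.6667)·(-0.4896) + (3.8333)·(1.3692) = 5.5748.

Step 5 — scale by n: T² = 6 · 5.5748 = 33.4489.

T² ≈ 33.4489


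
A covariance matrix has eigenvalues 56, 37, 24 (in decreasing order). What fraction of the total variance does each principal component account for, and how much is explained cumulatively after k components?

Step 1 — total variance = trace(Sigma) = Σ λ_i = 56 + 37 + 24 = 117.

Step 2 — fraction explained by component i = λ_i / Σ λ:
  PC1: 56/117 = 0.4786
  PC2: 37/117 = 0.3162
  PC3: 24/117 = 0.2051

Step 3 — cumulative fraction after k components = (λ_1 + ... + λ_k) / Σ λ:
  k = 1: 56/117 = 0.4786
  k = 2: (56 + 37)/117 = 93/117 = 0.7949
  k = 3: (56 + 37 + 24)/117 = 117/117 = 1

Summary (fraction, with percent):

explained: PC1 0.4786 (47.86%), PC2 0.3162 (31.62%), PC3 0.2051 (20.51%);  cumulative: 0.4786, 0.7949, 1


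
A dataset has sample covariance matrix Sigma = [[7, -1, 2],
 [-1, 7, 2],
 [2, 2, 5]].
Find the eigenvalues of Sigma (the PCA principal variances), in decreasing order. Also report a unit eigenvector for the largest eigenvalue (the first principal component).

Step 1 — characteristic polynomial p(λ) = det(λI - Sigma) = λ³ - tr·λ² + c_1·λ - det, where tr = trace, c_1 = sum of the principal 2×2 minors, det = det(Sigma):
  tr = 7 + 7 + 5 = 19,
  c_1 = (7·7 - (-1)²) + (7·5 - (2)²) + (7·5 - (2)²) = 48 + 31 + 31 = 110,
  det = 7·(7·5 - (2)²) - (-1)·((-1)·5 - (2)·(2)) + (2)·((-1)·(2) - 7·(2)) = 7·(31) - (-1)·(-9) + (2)·(-16) = 176.
  So p(λ) = λ³ - 19λ² + 110λ - 176.
Step 2 — look for an integer root (rational root theorem: any rational root is an integer divisor of 176). Testing λ = 8:
  p(8) = 512 - 1216 + 880 - 176 = 0  ✓
  Dividing out (λ - 8): p(λ) = (λ - 8)(λ² - 11λ + 22).
Step 3 — remaining eigenvalues from the quadratic λ² - 11λ + 22 = 0:
  Δ = 11² - 4·22 = 121 - 88 = 33,  λ = (11 ± √33)/2 = (11 ± 5.7446)/2 ≈ 8.3723 or 2.6277.
  Sorted: λ_1 = 8.3723,  λ_2 = 8,  λ_3 = 2.6277  (check: sum = 19 = tr ✓).

Step 4 — unit eigenvector for λ_1 ≈ 8.3723: v spans the null space of (Sigma - λ_1 I), whose rows are
  r_1 = (-1.3723, -1, 2),  r_2 = (-1, -1.3723, 2),  r_3 = (2, 2, -3.3723).
  v is orthogonal to every row, so take v ∝ r_1 × r_2 = ((-1)·(2) - (2)·(-1.3723), (2)·(-1) - (-1.3723)·(2), (-1.3723)·(-1.3723) - (-1)·(-1)) ≈ (0.7446, 0.7446, 0.8832).
  Let u = (0.7446, 0.7446, 0.8832).
  ||u|| = √((0.7446)² + (0.7446)² + (0.8832)²) = √(1.8887) ≈ 1.3743,  v_1 = u/||u|| ≈ (0.5418, 0.5418, 0.6426) (||v_1|| = 1).

λ_1 = 8.3723,  λ_2 = 8,  λ_3 = 2.6277;  v_1 ≈ (0.5418, 0.5418, 0.6426)


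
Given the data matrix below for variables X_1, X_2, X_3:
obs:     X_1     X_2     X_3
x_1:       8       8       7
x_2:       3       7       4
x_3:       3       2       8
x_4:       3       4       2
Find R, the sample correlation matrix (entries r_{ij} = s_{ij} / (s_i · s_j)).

Step 1 — column means:
  mean(X_1) = (8 + 3 + 3 + 3) / 4 = 17/4 = 4.25
  mean(X_2) = (8 + 7 + 2 + 4) / 4 = 21/4 = 5.25
  mean(X_3) = (7 + 4 + 8 + 2) / 4 = 21/4 = 5.25

Step 2 — sample variances and covariances s[i,j] = (1/(n-1)) · Σ_k (x_{k,i} - mean_i) · (x_{k,j} - mean_j), with n-1 = 3:
  s[X_1,X_1] = ((3.75)·(3.75) + (-1.25)·(-1.25) + (-1.25)·(-1.25) + (-1.25)·(-1.25)) / 3 = 18.75/3 = 6.25
  s[X_1,X_2] = ((3.75)·(2.75) + (-1.25)·(1.75) + (-1.25)·(-3.25) + (-1.25)·(-1.25)) / 3 = 13.75/3 = 4.5833
  s[X_1,X_3] = ((3.75)·(1.75) + (-1.25)·(-1.25) + (-1.25)·(2.75) + (-1.25)·(-3.25)) / 3 = 8.75/3 = 2.9167
  s[X_2,X_2] = ((2.75)·(2.75) + (1.75)·(1.75) + (-3.25)·(-3.25) + (-1.25)·(-1.25)) / 3 = 22.75/3 = 7.5833
  s[X_2,X_3] = ((2.75)·(1.75) + (1.75)·(-1.25) + (-3.25)·(2.75) + (-1.25)·(-3.25)) / 3 = -2.25/3 = -0.75
  s[X_3,X_3] = ((1.75)·(1.75) + (-1.25)·(-1.25) + (2.75)·(2.75) + (-3.25)·(-3.25)) / 3 = 22.75/3 = 7.5833
  Sample standard deviations s_i = √(s[i,i]):
  s(X_1) = √(6.25) = 2.5
  s(X_2) = √(7.5833) = 2.7538
  s(X_3) = √(7.5833) = 2.7538

Step 3 — r_{ij} = s_{ij} / (s_i · s_j):
  r[X_1,X_1] = 1 (diagonal).
  r[X_1,X_2] = 4.5833 / (2.5 · 2.7538) = 4.5833 / 6.8845 = 0.6658
  r[X_1,X_3] = 2.9167 / (2.5 · 2.7538) = 2.9167 / 6.8845 = 0.4237
  r[X_2,X_2] = 1 (diagonal).
  r[X_2,X_3] = -0.75 / (2.7538 · 2.7538) = -0.75 / 7.5833 = -0.0989
  r[X_3,X_3] = 1 (diagonal).

R is symmetric with unit diagonal. Assembling:

R = [[1, 0.6658, 0.4237],
 [0.6658, 1, -0.0989],
 [0.4237, -0.0989, 1]]


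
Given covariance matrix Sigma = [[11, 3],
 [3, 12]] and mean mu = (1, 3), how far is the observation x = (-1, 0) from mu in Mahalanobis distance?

Step 1 — centre the observation: (x - mu) = (-2, -3).

Step 2 — invert Sigma. det(Sigma) = 11·12 - (3)² = 123.
  Sigma^{-1} = (1/det) · [[d, -b], [-b, a]] = [[0.0976, -0.0244],
 [-0.0244, 0.0894]].

Step 3 — form the quadratic (x - mu)^T · Sigma^{-1} · (x - mu):
  Sigma^{-1} · (x - mu) = (-0.122, -0.2195).
  (x - mu)^T · [Sigma^{-1} · (x - mu)] = (-2)·(-0.122) + (-3)·(-0.2195) = 0.9024.

Step 4 — take square root: d = √(0.9024) ≈ 0.95.

d(x, mu) = √(0.9024) ≈ 0.95


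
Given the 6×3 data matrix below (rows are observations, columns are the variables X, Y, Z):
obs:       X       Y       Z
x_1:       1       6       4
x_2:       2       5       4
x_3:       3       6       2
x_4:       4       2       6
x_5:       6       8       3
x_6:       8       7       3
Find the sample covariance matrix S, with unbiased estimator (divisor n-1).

Step 1 — column means:
  mean(X) = (1 + 2 + 3 + 4 + 6 + 8) / 6 = 24/6 = 4
  mean(Y) = (6 + 5 + 6 + 2 + 8 + 7) / 6 = 34/6 = 5.6667
  mean(Z) = (4 + 4 + 2 + 6 + 3 + 3) / 6 = 22/6 = 3.6667

Step 2 — sample covariance S[i,j] = (1/(n-1)) · Σ_k (x_{k,i} - mean_i) · (x_{k,j} - mean_j), with n-1 = 5.
  S[X,X] = ((-3)·(-3) + (-2)·(-2) + (-1)·(-1) + (0)·(0) + (2)·(2) + (4)·(4)) / 5 = 34/5 = 6.8
  S[X,Y] = ((-3)·(0.3333) + (-2)·(-0.6667) + (-1)·(0.3333) + (0)·(-3.6667) + (2)·(2.3333) + (4)·(1.3333)) / 5 = 10/5 = 2
  S[X,Z] = ((-3)·(0.3333) + (-2)·(0.3333) + (-1)·(-1.6667) + (0)·(2.3333) + (2)·(-0.6667) + (4)·(-0.6667)) / 5 = -4/5 = -0.8
  S[Y,Y] = ((0.3333)·(0.3333) + (-0.6667)·(-0.6667) + (0.3333)·(0.3333) + (-3.6667)·(-3.6667) + (2.3333)·(2.3333) + (1.3333)·(1.3333)) / 5 = 21.3333/5 = 4.2667
  S[Y,Z] = ((0.3333)·(0.3333) + (-0.6667)·(0.3333) + (0.3333)·(-1.6667) + (-3.6667)·(2.3333) + (2.3333)·(-0.6667) + (1.3333)·(-0.6667)) / 5 = -11.6667/5 = -2.3333
  S[Z,Z] = ((0.3333)·(0.3333) + (0.3333)·(0.3333) + (-1.6667)·(-1.6667) + (2.3333)·(2.3333) + (-0.6667)·(-0.6667) + (-0.6667)·(-0.6667)) / 5 = 9.3333/5 = 1.8667

S is symmetric (S[j,i] = S[i,j]). Assembling:

S = [[6.8, 2, -0.8],
 [2, 4.2667, -2.3333],
 [-0.8, -2.3333, 1.8667]]


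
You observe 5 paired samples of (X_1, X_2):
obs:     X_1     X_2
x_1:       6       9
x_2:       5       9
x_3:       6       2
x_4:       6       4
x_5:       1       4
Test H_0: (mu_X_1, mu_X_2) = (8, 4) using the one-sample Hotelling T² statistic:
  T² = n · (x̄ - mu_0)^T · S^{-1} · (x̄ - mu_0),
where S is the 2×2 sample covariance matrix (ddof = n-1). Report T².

Step 1 — sample mean vector:
  mean(X_1) = (6 + 5 + 6 + 6 + 1) / 5 = 24/5 = 4.8
  mean(X_2) = (9 + 9 + 2 + 4 + 4) / 5 = 28/5 = 5.6
  x̄ = (4.8, 5.6),  deviation x̄ - mu_0 = (4.8, 5.6) - (8, 4) = (-3.2, 1.6).

Step 2 — sample covariance matrix, S[i,j] = (1/(n-1)) · Σ_k (x_{k,i} - mean_i) · (x_{k,j} - mean_j), divisor n-1 = 4:
  S[X_1,X_1] = ((1.2)·(1.2) + (0.2)·(0.2) + (1.2)·(1.2) + (1.2)·(1.2) + (-3.8)·(-3.8)) / 4 = 18.8/4 = 4.7
  S[X_1,X_2] = ((1.2)·(3.4) + (0.2)·(3.4) + (1.2)·(-3.6) + (1.2)·(-1.6) + (-3.8)·(-1.6)) / 4 = 4.6/4 = 1.15
  S[X_2,X_2] = ((3.4)·(3.4) + (3.4)·(3.4) + (-3.6)·(-3.6) + (-1.6)·(-1.6) + (-1.6)·(-1.6)) / 4 = 41.2/4 = 10.3
  S = [[4.7, 1.15],
 [1.15, 10.3]].

Step 3 — invert S. det(S) = 4.7·10.3 - (1.15)² = 47.0875.
  S^{-1} = (1/det) · [[d, -b], [-b, a]] = [[0.2187, -0.0244],
 [-0.0244, 0.0998]].

Step 4 — quadratic form (x̄ - mu_0)^T · S^{-1} · (x̄ - mu_0):
  S^{-1} · (x̄ - mu_0) = (-0.739, 0.2379),
  (x̄ - mu_0)^T · [...] = (-3.2)·(-0.739) + (1.6)·(0.2379) = 2.7455.

Step 5 — scale by n: T² = 5 · 2.7455 = 13.7276.

T² ≈ 13.7276
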